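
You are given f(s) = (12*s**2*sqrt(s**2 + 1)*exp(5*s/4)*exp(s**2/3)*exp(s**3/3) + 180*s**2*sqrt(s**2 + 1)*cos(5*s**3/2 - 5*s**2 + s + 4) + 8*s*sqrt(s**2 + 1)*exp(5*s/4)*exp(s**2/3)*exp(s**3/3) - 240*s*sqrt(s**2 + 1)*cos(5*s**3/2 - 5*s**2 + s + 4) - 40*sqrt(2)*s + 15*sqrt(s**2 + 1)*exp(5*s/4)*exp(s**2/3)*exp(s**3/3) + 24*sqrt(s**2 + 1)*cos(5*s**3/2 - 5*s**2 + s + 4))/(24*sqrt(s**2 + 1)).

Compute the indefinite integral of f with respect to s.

F(s) = (-10*sqrt(2)*sqrt(s**2 + 1) + 3*exp(s**3/3 + s**2/3 + 5*s/4) + 6*sin(5*s**3/2 - 5*s**2 + s + 4))/6 + C

Any candidate F(s) must reproduce f(s) exactly when differentiated.
Check: d/ds[(-10*sqrt(2)*sqrt(s**2 + 1) + 3*exp(s**3/3 + s**2/3 + 5*s/4) + 6*sin(5*s**3/2 - 5*s**2 + s + 4))/6] = (12*s**2*sqrt(s**2 + 1)*exp(5*s/4)*exp(s**2/3)*exp(s**3/3) + 180*s**2*sqrt(s**2 + 1)*cos(5*s**3/2 - 5*s**2 + s + 4) + 8*s*sqrt(s**2 + 1)*exp(5*s/4)*exp(s**2/3)*exp(s**3/3) - 240*s*sqrt(s**2 + 1)*cos(5*s**3/2 - 5*s**2 + s + 4) - 40*sqrt(2)*s + 15*sqrt(s**2 + 1)*exp(5*s/4)*exp(s**2/3)*exp(s**3/3) + 24*sqrt(s**2 + 1)*cos(5*s**3/2 - 5*s**2 + s + 4))/(24*sqrt(s**2 + 1)) = f(s).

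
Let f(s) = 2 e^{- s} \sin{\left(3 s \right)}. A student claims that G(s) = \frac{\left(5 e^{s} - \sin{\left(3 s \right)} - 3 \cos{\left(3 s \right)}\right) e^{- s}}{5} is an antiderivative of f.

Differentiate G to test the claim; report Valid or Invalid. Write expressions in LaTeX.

Valid: G'(s) = f(s).

d/ds[G] = 2 e^{- s} \sin{\left(3 s \right)}
This equals f(s) exactly, so the claim holds.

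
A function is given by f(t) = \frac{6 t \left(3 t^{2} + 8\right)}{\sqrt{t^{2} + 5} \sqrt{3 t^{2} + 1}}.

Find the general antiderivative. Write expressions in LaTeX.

Recognize the product-rule pattern: f = u'v + uv' with u = 3 \sqrt{3 t^{2} + 1}, v = \sqrt{t^{2} + 5}, so integration by parts undoes it.
Check: d/dt[3 \sqrt{t^{2} + 5} \sqrt{3 t^{2} + 1}] = \frac{18 t^{3} + 48 t}{\sqrt{t^{2} + 5} \sqrt{3 t^{2} + 1}}, which equals f(t).

F(t) = 3 \sqrt{t^{2} + 5} \sqrt{3 t^{2} + 1} + C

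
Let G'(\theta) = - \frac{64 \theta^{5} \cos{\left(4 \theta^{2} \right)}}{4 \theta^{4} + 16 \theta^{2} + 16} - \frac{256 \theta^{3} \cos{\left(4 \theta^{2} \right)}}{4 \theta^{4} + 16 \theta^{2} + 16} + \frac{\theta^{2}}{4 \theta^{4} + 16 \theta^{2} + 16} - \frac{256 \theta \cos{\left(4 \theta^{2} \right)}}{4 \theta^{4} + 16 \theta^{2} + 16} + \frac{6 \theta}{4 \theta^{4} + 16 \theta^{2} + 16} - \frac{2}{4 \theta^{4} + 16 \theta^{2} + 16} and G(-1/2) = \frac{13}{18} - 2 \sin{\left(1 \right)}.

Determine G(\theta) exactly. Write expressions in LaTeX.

G(\theta) = \frac{- 8 \theta^{2} \sin{\left(4 \theta^{2} \right)} + 4 \theta^{2} - \theta - 16 \sin{\left(4 \theta^{2} \right)} + 5}{4 \theta^{2} + 8}

The integrand splits into summands that can be handled one at a time.
A general antiderivative is \frac{- \frac{\theta}{4} - \frac{3}{4}}{\theta^{2} + 2} - 2 \sin{\left(4 \theta^{2} \right)} + C.
The condition gives C = \frac{13}{18} - 2 \sin{\left(1 \right)} - (- 2 \sin{\left(1 \right)} - \frac{5}{18}) = 1.
So G(\theta) = \frac{- 8 \theta^{2} \sin{\left(4 \theta^{2} \right)} + 4 \theta^{2} - \theta - 16 \sin{\left(4 \theta^{2} \right)} + 5}{4 \theta^{2} + 8}.
Check: d/d\theta[\frac{- 8 \theta^{2} \sin{\left(4 \theta^{2} \right)} + 4 \theta^{2} - \theta - 16 \sin{\left(4 \theta^{2} \right)} + 5}{4 \theta^{2} + 8}] = \frac{- 64 \theta^{5} \cos{\left(4 \theta^{2} \right)} - 256 \theta^{3} \cos{\left(4 \theta^{2} \right)} + \theta^{2} - 256 \theta \cos{\left(4 \theta^{2} \right)} + 6 \theta - 2}{4 \theta^{4} + 16 \theta^{2} + 16}, which equals G'(\theta).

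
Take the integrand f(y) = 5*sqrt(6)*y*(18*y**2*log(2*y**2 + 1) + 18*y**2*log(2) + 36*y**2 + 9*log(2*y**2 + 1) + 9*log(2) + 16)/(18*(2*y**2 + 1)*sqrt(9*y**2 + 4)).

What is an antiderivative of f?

An antiderivative is F(y) = 5*sqrt(6)*sqrt(9*y**2 + 4)*log(2*y**2 + 1)/18 + 5*sqrt(6)*sqrt(9*y**2 + 4)*log(2)/18.

f has the shape u'v + uv' for u = 5*sqrt(3*y**2/2 + 2/3)/3 and v = log(4*y**2 + 2) — it is the derivative of the product u*v.
Check: d/dy[5*sqrt(6)*sqrt(9*y**2 + 4)*log(2*y**2 + 1)/18 + 5*sqrt(6)*sqrt(9*y**2 + 4)*log(2)/18] = (90*sqrt(6)*y**3*log(2*y**2 + 1) + 90*sqrt(6)*y**3*log(2) + 180*sqrt(6)*y**3 + 45*sqrt(6)*y*log(2*y**2 + 1) + 45*sqrt(6)*y*log(2) + 80*sqrt(6)*y)/(36*y**2*sqrt(9*y**2 + 4) + 18*sqrt(9*y**2 + 4)), which equals f(y).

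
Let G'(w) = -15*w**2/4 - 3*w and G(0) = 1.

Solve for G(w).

G(w) = -(5*w**3 + 6*w**2 - 4)/4

The integrand splits into summands that can be handled one at a time.
A general antiderivative is -5*w**3/4 - 3*w**2/2 + C.
The condition gives C = 1 - (0) = 1.
So G(w) = -(5*w**3 + 6*w**2 - 4)/4.
Check: d/dw[-(5*w**3 + 6*w**2 - 4)/4] = -15*w**2/4 - 3*w = G'(w).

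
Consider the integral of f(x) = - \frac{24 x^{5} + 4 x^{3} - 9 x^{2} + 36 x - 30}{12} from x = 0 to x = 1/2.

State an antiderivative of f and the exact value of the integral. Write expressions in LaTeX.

A candidate is checked by its d/dx: the result must match f(x).
F(x) = - \frac{x^{6}}{3} - \frac{x^{4}}{12} + \frac{x^{3}}{4} - \frac{3 x^{2}}{2} + \frac{5 x}{2} is an antiderivative of f.
Check: d/dx[- \frac{x^{6}}{3} - \frac{x^{4}}{12} + \frac{x^{3}}{4} - \frac{3 x^{2}}{2} + \frac{5 x}{2}] = - 2 x^{5} - \frac{x^{3}}{3} + \frac{3 x^{2}}{4} - 3 x + \frac{5}{2}, which equals f(x).
F(1/2) = \frac{43}{48}; F(0) = 0.
Integral = F(1/2) - F(0) = \frac{43}{48}.

Antiderivative: F(x) = - \frac{x^{6}}{3} - \frac{x^{4}}{12} + \frac{x^{3}}{4} - \frac{3 x^{2}}{2} + \frac{5 x}{2}; value = \frac{43}{48}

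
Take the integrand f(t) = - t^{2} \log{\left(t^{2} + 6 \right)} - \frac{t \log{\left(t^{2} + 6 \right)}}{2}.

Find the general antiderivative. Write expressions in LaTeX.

F(t) = - \frac{12 t^{3} \log{\left(t^{2} + 6 \right)} - 8 t^{3} + 9 t^{2} \log{\left(t^{2} + 6 \right)} - 9 t^{2} + 144 t + 54 \log{\left(t^{2} + 6 \right)} - 144 \sqrt{6} \operatorname{atan}{\left(\frac{\sqrt{6} t}{6} \right)}}{36} + C

The integrand splits into summands that can be handled one at a time.
Check: d/dt[- \frac{12 t^{3} \log{\left(t^{2} + 6 \right)} - 8 t^{3} + 9 t^{2} \log{\left(t^{2} + 6 \right)} - 9 t^{2} + 144 t + 54 \log{\left(t^{2} + 6 \right)} - 144 \sqrt{6} \operatorname{atan}{\left(\frac{\sqrt{6} t}{6} \right)}}{36}] = - t^{2} \log{\left(t^{2} + 6 \right)} - \frac{t \log{\left(t^{2} + 6 \right)}}{2} = f(t).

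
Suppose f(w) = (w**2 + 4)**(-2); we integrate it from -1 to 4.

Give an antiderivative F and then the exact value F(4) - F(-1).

Check any antiderivative F(w) by computing F'(w) and comparing it with f(w).
F(w) = (w**2*atan(w/2) + 2*w + 4*atan(w/2))/(16*(w**2 + 4)) is an antiderivative of f.
Check: d/dw[(w**2*atan(w/2) + 2*w + 4*atan(w/2))/(16*(w**2 + 4))] = 1/(w**4 + 8*w**2 + 16), which equals f(w).
F(4) = 1/40 + atan(2)/16; F(-1) = -atan(1/2)/16 - 1/40.
Integral = F(4) - F(-1) = atan(1/2)/16 + 1/20 + atan(2)/16.

Antiderivative: F(w) = (w**2*atan(w/2) + 2*w + 4*atan(w/2))/(16*(w**2 + 4)); value = atan(1/2)/16 + 1/20 + atan(2)/16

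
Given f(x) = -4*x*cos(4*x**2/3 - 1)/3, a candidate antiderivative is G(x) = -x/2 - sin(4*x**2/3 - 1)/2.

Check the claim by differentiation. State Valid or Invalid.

d/dx[G] = -4*x*cos(4*x**2/3 - 1)/3 - 1/2
d/dx[G] - f(x) = -1/2 != 0.

Invalid: d/dx[G] - f = -1/2, which is not 0.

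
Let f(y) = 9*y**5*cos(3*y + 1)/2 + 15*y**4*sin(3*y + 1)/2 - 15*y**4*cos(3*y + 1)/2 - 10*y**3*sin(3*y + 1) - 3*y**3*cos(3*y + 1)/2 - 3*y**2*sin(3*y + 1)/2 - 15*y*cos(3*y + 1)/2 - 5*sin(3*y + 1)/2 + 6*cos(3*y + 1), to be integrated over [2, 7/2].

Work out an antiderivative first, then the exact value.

Antiderivative: F(y) = -(-3*y**5 + 5*y**4 + y**3 + 5*y - 4)*sin(3*y + 1)/2; value = 24607*sin(23/2)/64 - sin(7)

f has the shape u'v + uv' for u = 3*y**5/2 - 5*y**4/2 - y**3/2 - 5*y/2 + 2 and v = sin(3*y + 1) — it is the derivative of the product u*v.
F(y) = -(-3*y**5 + 5*y**4 + y**3 + 5*y - 4)*sin(3*y + 1)/2 is an antiderivative of f.
Check: d/dy[-(-3*y**5 + 5*y**4 + y**3 + 5*y - 4)*sin(3*y + 1)/2] = 9*y**5*cos(3*y + 1)/2 + 15*y**4*sin(3*y + 1)/2 - 15*y**4*cos(3*y + 1)/2 - 10*y**3*sin(3*y + 1) - 3*y**3*cos(3*y + 1)/2 - 3*y**2*sin(3*y + 1)/2 - 15*y*cos(3*y + 1)/2 - 5*sin(3*y + 1)/2 + 6*cos(3*y + 1) = f(y).
F(7/2) = 24607*sin(23/2)/64; F(2) = sin(7).
Integral = F(7/2) - F(2) = 24607*sin(23/2)/64 - sin(7).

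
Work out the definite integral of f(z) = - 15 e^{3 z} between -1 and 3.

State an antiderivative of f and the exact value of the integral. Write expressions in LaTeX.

Antiderivative: F(z) = - 5 e^{3 z}; value = - 5 e^{9} + \frac{5}{e^{3}}

For F(z) to be correct the identity F'(z) - f(z) = 0 must hold.
F(z) = - 5 e^{3 z} is an antiderivative of f.
Check: d/dz[- 5 e^{3 z}] = - 15 e^{3 z} = f(z).
F(3) = - 5 e^{9}; F(-1) = - \frac{5}{e^{3}}.
Integral = F(3) - F(-1) = - 5 e^{9} + \frac{5}{e^{3}}.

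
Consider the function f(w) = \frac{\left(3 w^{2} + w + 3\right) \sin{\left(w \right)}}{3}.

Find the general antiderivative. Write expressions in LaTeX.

Any candidate F(w) must reproduce f(w) exactly when differentiated.
Check: d/dw[- w^{2} \cos{\left(w \right)} + 2 w \sin{\left(w \right)} - \frac{w \cos{\left(w \right)}}{3} + \frac{\sin{\left(w \right)}}{3} + \cos{\left(w \right)}] = w^{2} \sin{\left(w \right)} + \frac{w \sin{\left(w \right)}}{3} + \sin{\left(w \right)}, which equals f(w).

F(w) = - w^{2} \cos{\left(w \right)} + 2 w \sin{\left(w \right)} - \frac{w \cos{\left(w \right)}}{3} + \frac{\sin{\left(w \right)}}{3} + \cos{\left(w \right)} + C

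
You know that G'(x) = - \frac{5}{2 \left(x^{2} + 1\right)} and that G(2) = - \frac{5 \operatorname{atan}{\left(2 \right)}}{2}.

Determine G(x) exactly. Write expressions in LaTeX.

Since d/dx undoes antidifferentiation here, G(x) must give back the stated G'(x).
A general antiderivative is - \frac{5 \operatorname{atan}{\left(x \right)}}{2} + C.
The condition gives C = - \frac{5 \operatorname{atan}{\left(2 \right)}}{2} - (- \frac{5 \operatorname{atan}{\left(2 \right)}}{2}) = 0.
So G(x) = - \frac{5 \operatorname{atan}{\left(x \right)}}{2}.
Check: d/dx[- \frac{5 \operatorname{atan}{\left(x \right)}}{2}] = - \frac{5}{2 x^{2} + 2}, which equals G'(x).

G(x) = - \frac{5 \operatorname{atan}{\left(x \right)}}{2}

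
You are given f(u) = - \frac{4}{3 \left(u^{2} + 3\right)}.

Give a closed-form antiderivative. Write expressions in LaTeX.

An antiderivative is F(u) = - \frac{4 \sqrt{3} \operatorname{atan}{\left(\frac{\sqrt{3} u}{3} \right)}}{9}.

Any candidate F(u) must reproduce f(u) exactly when differentiated.
Check: d/du[- \frac{4 \sqrt{3} \operatorname{atan}{\left(\frac{\sqrt{3} u}{3} \right)}}{9}] = - \frac{4}{3 u^{2} + 9}, which equals f(u).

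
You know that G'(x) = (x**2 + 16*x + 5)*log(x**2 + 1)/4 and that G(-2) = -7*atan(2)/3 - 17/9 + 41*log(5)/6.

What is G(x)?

G(x) = (3*x**3*log(x**2 + 1) - 2*x**3 + 72*x**2*log(x**2 + 1) - 72*x**2 + 45*x*log(x**2 + 1) - 84*x + 72*log(x**2 + 1) + 84*atan(x) + 36)/36

Whatever form G(x) takes, its d/dx must return the stated G'(x).
A general antiderivative is -x**3/18 - 2*x**2 - 7*x/3 + (x**3/12 + 2*x**2 + 5*x/4)*log(x**2 + 1) + 2*log(x**2 + 1) + 7*atan(x)/3 + C.
The condition gives C = -7*atan(2)/3 - 17/9 + 41*log(5)/6 - (-26/9 - 7*atan(2)/3 + 41*log(5)/6) = 1.
So G(x) = (3*x**3*log(x**2 + 1) - 2*x**3 + 72*x**2*log(x**2 + 1) - 72*x**2 + 45*x*log(x**2 + 1) - 84*x + 72*log(x**2 + 1) + 84*atan(x) + 36)/36.
Check: d/dx[(3*x**3*log(x**2 + 1) - 2*x**3 + 72*x**2*log(x**2 + 1) - 72*x**2 + 45*x*log(x**2 + 1) - 84*x + 72*log(x**2 + 1) + 84*atan(x) + 36)/36] = x**2*log(x**2 + 1)/4 + 4*x*log(x**2 + 1) + 5*log(x**2 + 1)/4, which equals G'(x).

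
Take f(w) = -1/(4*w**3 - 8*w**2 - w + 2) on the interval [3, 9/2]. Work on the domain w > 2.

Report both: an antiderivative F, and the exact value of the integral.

Antiderivative: F(w) = -log(w - 2)/15 + log(w - 1/2)/6 - log(w + 1/2)/10; value = -7*log(5/2)/30 - log(5)/10 + log(7/2)/10 + log(4)/6

The denominator factors as (w - 2)*(2*w - 1)*(2*w + 1); partial fractions split f into directly integrable pieces: -1/(5*(2*w + 1)) + 1/(3*(2*w - 1)) - 1/(15*(w - 2)).
F(w) = -log(w - 2)/15 + log(w - 1/2)/6 - log(w + 1/2)/10 is an antiderivative of f.
Check: d/dw[-log(w - 2)/15 + log(w - 1/2)/6 - log(w + 1/2)/10] = -1/(4*w**3 - 8*w**2 - w + 2) = f(w).
F(9/2) = -log(5)/10 - log(5/2)/15 + log(4)/6; F(3) = -log(7/2)/10 + log(5/2)/6.
Integral = F(9/2) - F(3) = -7*log(5/2)/30 - log(5)/10 + log(7/2)/10 + log(4)/6.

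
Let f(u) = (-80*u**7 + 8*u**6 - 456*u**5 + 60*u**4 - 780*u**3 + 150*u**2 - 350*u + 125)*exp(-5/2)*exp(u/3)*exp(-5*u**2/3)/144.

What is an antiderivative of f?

Recognize the product-rule pattern: f = v'r + vr' with v = (u**2 + 5/2)**3/6, r = exp(-5*u**2/3 + u/3 - 5/2), so integration by parts undoes it.
Check: d/du[u**6*exp(-5/2)*exp(u/3)*exp(-5*u**2/3)/6 + 5*u**4*exp(-5/2)*exp(u/3)*exp(-5*u**2/3)/4 + 25*u**2*exp(-5/2)*exp(u/3)*exp(-5*u**2/3)/8 + 125*exp(-5/2)*exp(u/3)*exp(-5*u**2/3)/48] = (-80*u**7*exp(u/3) + 8*u**6*exp(u/3) - 456*u**5*exp(u/3) + 60*u**4*exp(u/3) - 780*u**3*exp(u/3) + 150*u**2*exp(u/3) - 350*u*exp(u/3) + 125*exp(u/3))*exp(-5/2)*exp(-5*u**2/3)/144, which equals f(u).

An antiderivative is F(u) = u**6*exp(-5/2)*exp(u/3)*exp(-5*u**2/3)/6 + 5*u**4*exp(-5/2)*exp(u/3)*exp(-5*u**2/3)/4 + 25*u**2*exp(-5/2)*exp(u/3)*exp(-5*u**2/3)/8 + 125*exp(-5/2)*exp(u/3)*exp(-5*u**2/3)/48.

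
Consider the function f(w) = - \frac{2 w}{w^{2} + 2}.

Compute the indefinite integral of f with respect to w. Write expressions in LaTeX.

The substitution u = w^{2} + 2 works: f is exactly (dF/du)*(du/dw) for that inner function.
Check: d/dw[- \log{\left(w^{2} + 2 \right)}] = - \frac{2 w}{w^{2} + 2} = f(w).

F(w) = - \log{\left(w^{2} + 2 \right)} + C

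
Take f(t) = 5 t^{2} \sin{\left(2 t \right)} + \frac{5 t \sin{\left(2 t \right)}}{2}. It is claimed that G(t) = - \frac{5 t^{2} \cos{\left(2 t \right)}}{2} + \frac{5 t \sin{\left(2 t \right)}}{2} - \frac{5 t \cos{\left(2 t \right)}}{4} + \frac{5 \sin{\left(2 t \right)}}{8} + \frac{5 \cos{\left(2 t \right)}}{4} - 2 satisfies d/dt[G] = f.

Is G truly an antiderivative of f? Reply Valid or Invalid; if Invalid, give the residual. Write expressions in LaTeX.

Valid: G'(t) = f(t).

d/dt[G] = 5 t^{2} \sin{\left(2 t \right)} + \frac{5 t \sin{\left(2 t \right)}}{2}
This equals f(t) exactly, so the claim holds.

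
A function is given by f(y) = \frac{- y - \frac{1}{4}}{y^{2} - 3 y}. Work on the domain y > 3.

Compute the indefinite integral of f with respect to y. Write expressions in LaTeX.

The denominator factors as 4 y \left(y - 3\right); partial fractions split f into directly integrable pieces: - \frac{13}{12 \left(y - 3\right)} + \frac{1}{12 y}.
Check: d/dy[\frac{\log{\left(y \right)}}{12} - \frac{13 \log{\left(y - 3 \right)}}{12}] = \frac{- 4 y - 1}{4 y^{2} - 12 y}, which equals f(y).

F(y) = \frac{\log{\left(y \right)}}{12} - \frac{13 \log{\left(y - 3 \right)}}{12} + C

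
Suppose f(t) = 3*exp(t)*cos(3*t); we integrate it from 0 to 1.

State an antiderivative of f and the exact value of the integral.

Antiderivative: F(t) = 9*exp(t)*sin(3*t)/10 + 3*exp(t)*cos(3*t)/10; value = 3*exp(1)*cos(3)/10 - 3/10 + 9*exp(1)*sin(3)/10

Differentiate the proposed F(t) back; it has to land on f(t) exactly.
F(t) = 9*exp(t)*sin(3*t)/10 + 3*exp(t)*cos(3*t)/10 is an antiderivative of f.
Check: d/dt[9*exp(t)*sin(3*t)/10 + 3*exp(t)*cos(3*t)/10] = 3*exp(t)*cos(3*t) = f(t).
F(1) = 3*exp(1)*cos(3)/10 + 9*exp(1)*sin(3)/10; F(0) = 3/10.
Integral = F(1) - F(0) = 3*exp(1)*cos(3)/10 - 3/10 + 9*exp(1)*sin(3)/10.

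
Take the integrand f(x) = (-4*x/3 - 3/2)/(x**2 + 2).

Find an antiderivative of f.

An antiderivative is F(x) = -2*log(x**2 + 2)/3 - 3*sqrt(2)*atan(sqrt(2)*x/2)/4.

Whatever form F(x) takes, F'(x) = f(x) is non-negotiable.
Check: d/dx[-2*log(x**2 + 2)/3 - 3*sqrt(2)*atan(sqrt(2)*x/2)/4] = (-8*x - 9)/(6*x**2 + 12), which equals f(x).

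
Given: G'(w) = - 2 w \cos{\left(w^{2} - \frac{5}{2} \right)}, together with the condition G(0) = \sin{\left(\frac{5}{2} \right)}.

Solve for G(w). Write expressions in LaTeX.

G(w) = - \sin{\left(w^{2} - \frac{5}{2} \right)}

The substitution u = w^{2} - \frac{5}{2} works: G'(w) is exactly (dG/du)*(du/dw) for that inner function.
A general antiderivative is - \sin{\left(w^{2} - \frac{5}{2} \right)} + C.
The condition gives C = \sin{\left(\frac{5}{2} \right)} - (\sin{\left(\frac{5}{2} \right)}) = 0.
So G(w) = - \sin{\left(w^{2} - \frac{5}{2} \right)}.
Check: d/dw[- \sin{\left(w^{2} - \frac{5}{2} \right)}] = - 2 w \cos{\left(w^{2} - \frac{5}{2} \right)} = G'(w).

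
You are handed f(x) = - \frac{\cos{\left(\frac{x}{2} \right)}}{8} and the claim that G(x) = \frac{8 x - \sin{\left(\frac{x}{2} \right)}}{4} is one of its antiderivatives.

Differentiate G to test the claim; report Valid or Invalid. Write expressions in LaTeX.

Invalid: d/dx[G] - f = 2, which is not 0.

d/dx[G] = 2 - \frac{\cos{\left(\frac{x}{2} \right)}}{8}
d/dx[G] - f(x) = 2 != 0.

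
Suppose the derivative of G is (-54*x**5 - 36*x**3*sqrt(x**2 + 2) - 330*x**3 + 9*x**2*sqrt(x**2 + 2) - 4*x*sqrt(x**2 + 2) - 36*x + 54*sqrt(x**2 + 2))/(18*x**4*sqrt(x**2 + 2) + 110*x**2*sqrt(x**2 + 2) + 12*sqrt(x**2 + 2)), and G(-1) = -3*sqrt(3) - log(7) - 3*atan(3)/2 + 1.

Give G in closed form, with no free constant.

G(x) = (-6*sqrt(x**2 + 2) - 2*log(x**2 + 6) + 3*atan(3*x) + 2)/2

The proposed G(x) is checked by its d/dx: the result must match the given G'(x).
A general antiderivative is -3*sqrt(x**2 + 2) - log(x**2 + 6) + 3*atan(3*x)/2 + C.
The condition gives C = -3*sqrt(3) - log(7) - 3*atan(3)/2 + 1 - (-3*sqrt(3) - log(7) - 3*atan(3)/2) = 1.
So G(x) = (-6*sqrt(x**2 + 2) - 2*log(x**2 + 6) + 3*atan(3*x) + 2)/2.
Check: d/dx[(-6*sqrt(x**2 + 2) - 2*log(x**2 + 6) + 3*atan(3*x) + 2)/2] = (-54*x**5 - 36*x**3*sqrt(x**2 + 2) - 330*x**3 + 9*x**2*sqrt(x**2 + 2) - 4*x*sqrt(x**2 + 2) - 36*x + 54*sqrt(x**2 + 2))/(18*x**4*sqrt(x**2 + 2) + 110*x**2*sqrt(x**2 + 2) + 12*sqrt(x**2 + 2)) = G'(x).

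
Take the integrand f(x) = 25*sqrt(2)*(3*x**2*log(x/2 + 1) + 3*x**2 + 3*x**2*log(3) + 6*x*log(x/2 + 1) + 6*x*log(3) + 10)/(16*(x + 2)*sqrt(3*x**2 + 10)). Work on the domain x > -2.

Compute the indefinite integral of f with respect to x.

Recognize the product-rule pattern: f = u'v + uv' with u = 25*sqrt(3*x**2/2 + 5)/8, v = log(3*x/2 + 3), so integration by parts undoes it.
Check: d/dx[25*sqrt(2)*sqrt(3*x**2 + 10)*log(3*x/2 + 3)/16] = (75*sqrt(2)*x**2*log(x/2 + 1) + 75*sqrt(2)*x**2 + 75*sqrt(2)*x**2*log(3) + 150*sqrt(2)*x*log(x/2 + 1) + 150*sqrt(2)*x*log(3) + 250*sqrt(2))/(16*x*sqrt(3*x**2 + 10) + 32*sqrt(3*x**2 + 10)), which equals f(x).

F(x) = 25*sqrt(2)*sqrt(3*x**2 + 10)*log(3*x/2 + 3)/16 + C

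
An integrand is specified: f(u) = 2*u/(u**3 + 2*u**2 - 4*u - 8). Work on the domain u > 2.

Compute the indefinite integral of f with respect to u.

F(u) = -(-u*log(u - 2) + u*log(u + 2) - 2*log(u - 2) + 2*log(u + 2) + 4)/(4*(u + 2)) + C

Factor the denominator ((u - 2)*(u + 2)**2) and decompose: f = -1/(4*(u + 2)) + (u + 2)**(-2) + 1/(4*(u - 2)); each piece integrates to a log, atan, or power term.
Check: d/du[-(-u*log(u - 2) + u*log(u + 2) - 2*log(u - 2) + 2*log(u + 2) + 4)/(4*(u + 2))] = 2*u/(u**3 + 2*u**2 - 4*u - 8) = f(u).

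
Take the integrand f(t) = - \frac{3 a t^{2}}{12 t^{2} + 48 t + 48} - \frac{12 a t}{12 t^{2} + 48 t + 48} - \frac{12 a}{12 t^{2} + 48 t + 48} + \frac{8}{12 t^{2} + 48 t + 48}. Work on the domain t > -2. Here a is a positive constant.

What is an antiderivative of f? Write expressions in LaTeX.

Integrate term by term and add the pieces.
Check: d/dt[- \frac{3 a t^{2} + 6 a t + 8}{12 \left(t + 2\right)}] = \frac{- 3 a t^{2} - 12 a t - 12 a + 8}{12 t^{2} + 48 t + 48}, which equals f(t).

An antiderivative is F(t) = - \frac{3 a t^{2} + 6 a t + 8}{12 \left(t + 2\right)}.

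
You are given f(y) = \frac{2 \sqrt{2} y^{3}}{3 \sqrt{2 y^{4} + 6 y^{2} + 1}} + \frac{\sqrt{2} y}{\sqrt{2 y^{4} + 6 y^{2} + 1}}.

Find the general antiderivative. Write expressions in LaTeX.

f matches the chain-rule pattern g'(h)*h' with inner function h(y) = y^{4} + 3 y^{2} + \frac{1}{2}; substituting u = h(y) collapses the integral.
Check: d/dy[\frac{\sqrt{2} \sqrt{2 y^{4} + 6 y^{2} + 1}}{6}] = \frac{2 \sqrt{2} y^{3} + 3 \sqrt{2} y}{3 \sqrt{2 y^{4} + 6 y^{2} + 1}}, which equals f(y).

F(y) = \frac{\sqrt{2} \sqrt{2 y^{4} + 6 y^{2} + 1}}{6} + C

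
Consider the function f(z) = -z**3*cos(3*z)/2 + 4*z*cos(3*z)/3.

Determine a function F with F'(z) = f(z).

An antiderivative is F(z) = -z**3*sin(3*z)/6 - z**2*cos(3*z)/6 + 5*z*sin(3*z)/9 + 5*cos(3*z)/27.

Integrate term by term and add the pieces.
Check: d/dz[-z**3*sin(3*z)/6 - z**2*cos(3*z)/6 + 5*z*sin(3*z)/9 + 5*cos(3*z)/27] = -z**3*cos(3*z)/2 + 4*z*cos(3*z)/3 = f(z).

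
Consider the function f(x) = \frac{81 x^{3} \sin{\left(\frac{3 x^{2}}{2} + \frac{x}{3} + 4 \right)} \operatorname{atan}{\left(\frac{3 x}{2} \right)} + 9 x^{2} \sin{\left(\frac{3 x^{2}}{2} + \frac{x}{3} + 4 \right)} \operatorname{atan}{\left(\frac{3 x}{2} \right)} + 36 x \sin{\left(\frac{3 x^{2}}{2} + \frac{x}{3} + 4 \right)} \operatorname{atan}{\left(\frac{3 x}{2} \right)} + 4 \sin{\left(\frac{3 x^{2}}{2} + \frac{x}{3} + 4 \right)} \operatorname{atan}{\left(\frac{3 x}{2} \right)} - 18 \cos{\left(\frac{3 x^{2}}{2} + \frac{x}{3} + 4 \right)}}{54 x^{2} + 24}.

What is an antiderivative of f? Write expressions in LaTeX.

Recognize the product-rule pattern: f = u'v + uv' with u = - \frac{\operatorname{atan}{\left(\frac{3 x}{2} \right)}}{2}, v = \cos{\left(\frac{3 x^{2}}{2} + \frac{x}{3} + 4 \right)}, so integration by parts undoes it.
Check: d/dx[- \frac{\cos{\left(\frac{3 x^{2}}{2} + \frac{x}{3} + 4 \right)} \operatorname{atan}{\left(\frac{3 x}{2} \right)}}{2}] = \frac{81 x^{3} \sin{\left(\frac{3 x^{2}}{2} + \frac{x}{3} + 4 \right)} \operatorname{atan}{\left(\frac{3 x}{2} \right)} + 9 x^{2} \sin{\left(\frac{3 x^{2}}{2} + \frac{x}{3} + 4 \right)} \operatorname{atan}{\left(\frac{3 x}{2} \right)} + 36 x \sin{\left(\frac{3 x^{2}}{2} + \frac{x}{3} + 4 \right)} \operatorname{atan}{\left(\frac{3 x}{2} \right)} + 4 \sin{\left(\frac{3 x^{2}}{2} + \frac{x}{3} + 4 \right)} \operatorname{atan}{\left(\frac{3 x}{2} \right)} - 18 \cos{\left(\frac{3 x^{2}}{2} + \frac{x}{3} + 4 \right)}}{54 x^{2} + 24} = f(x).

An antiderivative is F(x) = - \frac{\cos{\left(\frac{3 x^{2}}{2} + \frac{x}{3} + 4 \right)} \operatorname{atan}{\left(\frac{3 x}{2} \right)}}{2}.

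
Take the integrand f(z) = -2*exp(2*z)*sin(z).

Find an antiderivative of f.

Recover f(z) by differentiating a candidate F(z); any mismatch rules it out.
Check: d/dz[2*(-2*sin(z) + cos(z))*exp(2*z)/5] = -2*exp(2*z)*sin(z) = f(z).

An antiderivative is F(z) = 2*(-2*sin(z) + cos(z))*exp(2*z)/5.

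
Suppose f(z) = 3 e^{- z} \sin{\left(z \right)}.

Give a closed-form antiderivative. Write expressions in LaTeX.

Recover f(z) by differentiating a candidate F(z); any mismatch rules it out.
Check: d/dz[- \frac{3 \left(\sin{\left(z \right)} + \cos{\left(z \right)}\right) e^{- z}}{2}] = 3 e^{- z} \sin{\left(z \right)} = f(z).

An antiderivative is F(z) = - \frac{3 \left(\sin{\left(z \right)} + \cos{\left(z \right)}\right) e^{- z}}{2}.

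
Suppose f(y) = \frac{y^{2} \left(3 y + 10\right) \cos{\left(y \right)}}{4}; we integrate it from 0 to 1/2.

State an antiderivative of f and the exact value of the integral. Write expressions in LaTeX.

Antiderivative: F(y) = \frac{3 y^{3} \sin{\left(y \right)} + 10 y^{2} \sin{\left(y \right)} + 9 y^{2} \cos{\left(y \right)} - 18 y \sin{\left(y \right)} + 20 y \cos{\left(y \right)} - 20 \sin{\left(y \right)} - 18 \cos{\left(y \right)}}{4}; value = - \frac{209 \sin{\left(\frac{1}{2} \right)}}{32} - \frac{23 \cos{\left(\frac{1}{2} \right)}}{16} + \frac{9}{2}

Any candidate F(y) must reproduce f(y) exactly when differentiated.
F(y) = \frac{3 y^{3} \sin{\left(y \right)} + 10 y^{2} \sin{\left(y \right)} + 9 y^{2} \cos{\left(y \right)} - 18 y \sin{\left(y \right)} + 20 y \cos{\left(y \right)} - 20 \sin{\left(y \right)} - 18 \cos{\left(y \right)}}{4} is an antiderivative of f.
Check: d/dy[\frac{3 y^{3} \sin{\left(y \right)} + 10 y^{2} \sin{\left(y \right)} + 9 y^{2} \cos{\left(y \right)} - 18 y \sin{\left(y \right)} + 20 y \cos{\left(y \right)} - 20 \sin{\left(y \right)} - 18 \cos{\left(y \right)}}{4}] = \frac{3 y^{3} \cos{\left(y \right)}}{4} + \frac{5 y^{2} \cos{\left(y \right)}}{2}, which equals f(y).
F(1/2) = - \frac{209 \sin{\left(\frac{1}{2} \right)}}{32} - \frac{23 \cos{\left(\frac{1}{2} \right)}}{16}; F(0) = - \frac{9}{2}.
Integral = F(1/2) - F(0) = - \frac{209 \sin{\left(\frac{1}{2} \right)}}{32} - \frac{23 \cos{\left(\frac{1}{2} \right)}}{16} + \frac{9}{2}.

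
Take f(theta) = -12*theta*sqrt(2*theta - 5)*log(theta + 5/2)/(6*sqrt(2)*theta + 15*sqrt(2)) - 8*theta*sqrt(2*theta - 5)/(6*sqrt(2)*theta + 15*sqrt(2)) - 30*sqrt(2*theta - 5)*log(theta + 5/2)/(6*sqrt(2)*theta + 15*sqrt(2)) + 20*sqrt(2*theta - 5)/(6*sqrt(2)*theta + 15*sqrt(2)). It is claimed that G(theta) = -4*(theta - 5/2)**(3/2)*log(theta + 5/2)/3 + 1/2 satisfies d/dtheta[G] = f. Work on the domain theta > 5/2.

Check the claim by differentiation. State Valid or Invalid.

d/dtheta[G] = (-12*theta*sqrt(2*theta - 5)*log(theta + 5/2) - 8*theta*sqrt(2*theta - 5) - 30*sqrt(2*theta - 5)*log(theta + 5/2) + 20*sqrt(2*theta - 5))/(6*sqrt(2)*theta + 15*sqrt(2))
This equals f(theta) exactly, so the claim holds.

Valid - the claim checks out under differentiation.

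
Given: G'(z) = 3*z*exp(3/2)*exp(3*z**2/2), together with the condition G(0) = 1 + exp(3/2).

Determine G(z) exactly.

G'(z) matches the chain-rule pattern g'(h)*h' with inner function h(z) = 3*z**2/2 + 3/2; substituting u = h(z) collapses the integral.
A general antiderivative is exp(3*z**2/2 + 3/2) + C.
The condition gives C = 1 + exp(3/2) - (exp(3/2)) = 1.
So G(z) = exp(3*z**2/2 + 3/2) + 1.
Check: d/dz[exp(3*z**2/2 + 3/2) + 1] = 3*z*exp(3/2)*exp(3*z**2/2) = G'(z).

G(z) = exp(3*z**2/2 + 3/2) + 1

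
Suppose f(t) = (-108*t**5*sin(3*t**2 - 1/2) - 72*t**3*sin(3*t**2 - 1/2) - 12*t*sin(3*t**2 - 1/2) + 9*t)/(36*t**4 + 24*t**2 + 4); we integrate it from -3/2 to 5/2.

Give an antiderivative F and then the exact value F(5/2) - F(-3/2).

Any candidate F(t) must reproduce f(t) exactly when differentiated.
F(t) = (12*t**2*cos(3*t**2 - 1/2) + 4*cos(3*t**2 - 1/2) - 3)/(24*t**2 + 8) is an antiderivative of f.
Check: d/dt[(12*t**2*cos(3*t**2 - 1/2) + 4*cos(3*t**2 - 1/2) - 3)/(24*t**2 + 8)] = (-108*t**5*sin(3*t**2 - 1/2) - 72*t**3*sin(3*t**2 - 1/2) - 12*t*sin(3*t**2 - 1/2) + 9*t)/(36*t**4 + 24*t**2 + 4) = f(t).
F(5/2) = -3/158 + cos(73/4)/2; F(-3/2) = -3/62 + cos(25/4)/2.
Integral = F(5/2) - F(-3/2) = -cos(25/4)/2 + 72/2449 + cos(73/4)/2.

Antiderivative: F(t) = (12*t**2*cos(3*t**2 - 1/2) + 4*cos(3*t**2 - 1/2) - 3)/(24*t**2 + 8); value = -cos(25/4)/2 + 72/2449 + cos(73/4)/2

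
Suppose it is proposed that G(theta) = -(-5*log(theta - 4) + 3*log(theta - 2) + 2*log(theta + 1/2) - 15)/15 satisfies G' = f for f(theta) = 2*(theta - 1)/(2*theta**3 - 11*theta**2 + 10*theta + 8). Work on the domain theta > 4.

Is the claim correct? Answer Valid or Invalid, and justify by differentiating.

d/dtheta[G] = (2*theta - 2)/(2*theta**3 - 11*theta**2 + 10*theta + 8)
This equals f(theta) exactly, so the claim holds.

Valid - the claim checks out under differentiation.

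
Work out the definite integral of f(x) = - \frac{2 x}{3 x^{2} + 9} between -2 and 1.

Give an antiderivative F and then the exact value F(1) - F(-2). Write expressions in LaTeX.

Antiderivative: F(x) = - \frac{\log{\left(2 x^{2} + 6 \right)}}{3}; value = - \frac{\log{\left(8 \right)}}{3} + \frac{\log{\left(14 \right)}}{3}

f matches the chain-rule pattern g'(h)*h' with inner function h(x) = 2 x^{2} + 6; substituting u = h(x) collapses the integral.
F(x) = - \frac{\log{\left(2 x^{2} + 6 \right)}}{3} is an antiderivative of f.
Check: d/dx[- \frac{\log{\left(2 x^{2} + 6 \right)}}{3}] = - \frac{2 x}{3 x^{2} + 9} = f(x).
F(1) = - \frac{\log{\left(8 \right)}}{3}; F(-2) = - \frac{\log{\left(14 \right)}}{3}.
Integral = F(1) - F(-2) = - \frac{\log{\left(8 \right)}}{3} + \frac{\log{\left(14 \right)}}{3}.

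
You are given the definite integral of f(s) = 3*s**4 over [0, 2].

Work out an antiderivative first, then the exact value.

Differentiate the proposed F(s) back; it has to land on f(s) exactly.
F(s) = 3*s**5/5 is an antiderivative of f.
Check: d/ds[3*s**5/5] = 3*s**4 = f(s).
F(2) = 96/5; F(0) = 0.
Integral = F(2) - F(0) = 96/5.

Antiderivative: F(s) = 3*s**5/5; value = 96/5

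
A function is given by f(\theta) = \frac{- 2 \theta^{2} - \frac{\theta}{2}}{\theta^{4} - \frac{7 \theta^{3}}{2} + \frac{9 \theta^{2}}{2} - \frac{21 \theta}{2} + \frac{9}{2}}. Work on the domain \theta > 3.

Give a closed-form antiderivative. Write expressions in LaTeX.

An antiderivative is F(\theta) = - \frac{13 \log{\left(\theta - 3 \right)}}{20} + \frac{6 \log{\left(\theta - \frac{1}{2} \right)}}{65} + \frac{29 \log{\left(\theta^{2} + 3 \right)}}{104} - \frac{5 \sqrt{3} \operatorname{atan}{\left(\frac{\sqrt{3} \theta}{3} \right)}}{156}.

Factor the denominator (\left(\theta - 3\right) \left(2 \theta - 1\right) \left(\theta^{2} + 3\right)) and decompose: f = \frac{29 \theta - 5}{52 \left(\theta^{2} + 3\right)} + \frac{12}{65 \left(2 \theta - 1\right)} - \frac{13}{20 \left(\theta - 3\right)}; each piece integrates to a log, atan, or power term.
Check: d/d\theta[- \frac{13 \log{\left(\theta - 3 \right)}}{20} + \frac{6 \log{\left(\theta - \frac{1}{2} \right)}}{65} + \frac{29 \log{\left(\theta^{2} + 3 \right)}}{104} - \frac{5 \sqrt{3} \operatorname{atan}{\left(\frac{\sqrt{3} \theta}{3} \right)}}{156}] = \frac{- 4 \theta^{2} - \theta}{2 \theta^{4} - 7 \theta^{3} + 9 \theta^{2} - 21 \theta + 9}, which equals f(\theta).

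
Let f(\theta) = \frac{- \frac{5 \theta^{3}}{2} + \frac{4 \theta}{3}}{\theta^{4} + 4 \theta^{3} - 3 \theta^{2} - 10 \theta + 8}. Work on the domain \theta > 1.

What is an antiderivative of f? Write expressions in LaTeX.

An antiderivative is F(\theta) = \frac{- 499 \theta \log{\left(\theta - 1 \right)} + 1300 \theta \log{\left(\theta + 2 \right)} - 4176 \theta \log{\left(\theta + 4 \right)} + 499 \log{\left(\theta - 1 \right)} - 1300 \log{\left(\theta + 2 \right)} + 4176 \log{\left(\theta + 4 \right)} + 105}{1350 \left(\theta - 1\right)}.

Factor the denominator (6 \left(\theta - 1\right)^{2} \left(\theta + 2\right) \left(\theta + 4\right)) and decompose: f = - \frac{232}{75 \left(\theta + 4\right)} + \frac{26}{27 \left(\theta + 2\right)} - \frac{499}{1350 \left(\theta - 1\right)} - \frac{7}{90 \left(\theta - 1\right)^{2}}; each piece integrates to a log, atan, or power term.
Check: d/d\theta[\frac{- 499 \theta \log{\left(\theta - 1 \right)} + 1300 \theta \log{\left(\theta + 2 \right)} - 4176 \theta \log{\left(\theta + 4 \right)} + 499 \log{\left(\theta - 1 \right)} - 1300 \log{\left(\theta + 2 \right)} + 4176 \log{\left(\theta + 4 \right)} + 105}{1350 \left(\theta - 1\right)}] = \frac{- 15 \theta^{3} + 8 \theta}{6 \theta^{4} + 24 \theta^{3} - 18 \theta^{2} - 60 \theta + 48}, which equals f(\theta).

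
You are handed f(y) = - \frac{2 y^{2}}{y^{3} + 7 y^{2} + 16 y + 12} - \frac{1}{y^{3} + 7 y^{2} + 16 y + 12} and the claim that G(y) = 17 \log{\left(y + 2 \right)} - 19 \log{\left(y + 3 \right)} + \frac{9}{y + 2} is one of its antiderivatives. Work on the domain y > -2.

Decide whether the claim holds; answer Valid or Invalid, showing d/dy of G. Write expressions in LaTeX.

Valid. The derivative of G reproduces f.

d/dy[G] = \frac{- 2 y^{2} - 1}{y^{3} + 7 y^{2} + 16 y + 12}
This equals f(y) exactly, so the claim holds.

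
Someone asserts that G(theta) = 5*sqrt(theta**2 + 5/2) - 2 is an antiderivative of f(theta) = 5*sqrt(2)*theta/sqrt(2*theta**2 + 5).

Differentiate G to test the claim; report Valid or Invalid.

Valid - differentiating G returns exactly f.

d/dtheta[G] = 5*sqrt(2)*theta/sqrt(2*theta**2 + 5)
This equals f(theta) exactly, so the claim holds.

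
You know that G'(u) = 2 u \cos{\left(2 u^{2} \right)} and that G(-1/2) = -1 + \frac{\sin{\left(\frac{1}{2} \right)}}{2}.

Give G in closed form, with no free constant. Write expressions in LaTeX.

G(u) = \frac{\sin{\left(2 u^{2} \right)} - 2}{2}

G'(u) matches the chain-rule pattern g'(h)*h' with inner function h(u) = 2 u^{2}; substituting w = h(u) collapses the integral.
A general antiderivative is \frac{\sin{\left(2 u^{2} \right)}}{2} + C.
The condition gives C = -1 + \frac{\sin{\left(\frac{1}{2} \right)}}{2} - (\frac{\sin{\left(\frac{1}{2} \right)}}{2}) = -1.
So G(u) = \frac{\sin{\left(2 u^{2} \right)} - 2}{2}.
Check: d/du[\frac{\sin{\left(2 u^{2} \right)} - 2}{2}] = 2 u \cos{\left(2 u^{2} \right)} = G'(u).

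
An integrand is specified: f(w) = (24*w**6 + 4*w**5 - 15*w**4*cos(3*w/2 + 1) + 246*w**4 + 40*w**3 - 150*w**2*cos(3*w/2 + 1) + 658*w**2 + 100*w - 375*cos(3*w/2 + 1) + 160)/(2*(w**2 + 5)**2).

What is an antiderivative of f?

An antiderivative is F(w) = (4*w**5 + w**4 + 23*w**3 - 5*w**2*sin(3*w/2 + 1) + 5*w**2 + 16*w - 25*sin(3*w/2 + 1))/(w**2 + 5).

Check any antiderivative F(w) by computing F'(w) and comparing it with f(w).
Check: d/dw[(4*w**5 + w**4 + 23*w**3 - 5*w**2*sin(3*w/2 + 1) + 5*w**2 + 16*w - 25*sin(3*w/2 + 1))/(w**2 + 5)] = (24*w**6 + 4*w**5 - 15*w**4*cos(3*w/2 + 1) + 246*w**4 + 40*w**3 - 150*w**2*cos(3*w/2 + 1) + 658*w**2 + 100*w - 375*cos(3*w/2 + 1) + 160)/(2*w**4 + 20*w**2 + 50), which equals f(w).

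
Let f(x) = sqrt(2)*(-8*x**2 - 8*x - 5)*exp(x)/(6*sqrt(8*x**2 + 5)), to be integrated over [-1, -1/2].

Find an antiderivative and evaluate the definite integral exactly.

Recognize the product-rule pattern: f = u'v + uv' with u = -sqrt(4*x**2 + 5/2)/3, v = exp(x), so integration by parts undoes it.
F(x) = -sqrt(4*x**2 + 5/2)*exp(x)/3 is an antiderivative of f.
Check: d/dx[-sqrt(4*x**2 + 5/2)*exp(x)/3] = sqrt(2)*(-8*x**2*exp(x) - 8*x*exp(x) - 5*exp(x))/(6*sqrt(8*x**2 + 5)), which equals f(x).
F(-1/2) = -sqrt(14)*exp(-1/2)/6; F(-1) = -sqrt(26)*exp(-1)/6.
Integral = F(-1/2) - F(-1) = -sqrt(14)*exp(-1/2)/6 + sqrt(26)*exp(-1)/6.

Antiderivative: F(x) = -sqrt(4*x**2 + 5/2)*exp(x)/3; value = -sqrt(14)*exp(-1/2)/6 + sqrt(26)*exp(-1)/6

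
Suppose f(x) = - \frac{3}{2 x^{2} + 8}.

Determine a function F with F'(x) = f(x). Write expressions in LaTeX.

An antiderivative is F(x) = - \frac{3 \operatorname{atan}{\left(\frac{x}{2} \right)}}{4}.

Any candidate F(x) must reproduce f(x) exactly when differentiated.
Check: d/dx[- \frac{3 \operatorname{atan}{\left(\frac{x}{2} \right)}}{4}] = - \frac{3}{2 x^{2} + 8} = f(x).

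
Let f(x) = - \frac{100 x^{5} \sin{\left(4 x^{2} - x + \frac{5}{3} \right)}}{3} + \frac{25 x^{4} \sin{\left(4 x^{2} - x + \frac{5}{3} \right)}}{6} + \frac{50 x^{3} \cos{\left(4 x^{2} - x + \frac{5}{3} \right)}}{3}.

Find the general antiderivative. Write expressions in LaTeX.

F(x) = \frac{25 x^{4} \cos{\left(4 x^{2} - x + \frac{5}{3} \right)}}{6} + C

f has the shape u'v + uv' for u = \frac{25 x^{4}}{6} and v = \cos{\left(4 x^{2} - x + \frac{5}{3} \right)} — it is the derivative of the product u*v.
Check: d/dx[\frac{25 x^{4} \cos{\left(4 x^{2} - x + \frac{5}{3} \right)}}{6}] = - \frac{100 x^{5} \sin{\left(4 x^{2} - x + \frac{5}{3} \right)}}{3} + \frac{25 x^{4} \sin{\left(4 x^{2} - x + \frac{5}{3} \right)}}{6} + \frac{50 x^{3} \cos{\left(4 x^{2} - x + \frac{5}{3} \right)}}{3} = f(x).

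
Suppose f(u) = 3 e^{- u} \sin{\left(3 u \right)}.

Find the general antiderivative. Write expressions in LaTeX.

F(u) = - \frac{3 e^{- u} \sin{\left(3 u \right)}}{10} - \frac{9 e^{- u} \cos{\left(3 u \right)}}{10} + C

Check any antiderivative F(u) by computing F'(u) and comparing it with f(u).
Check: d/du[- \frac{3 e^{- u} \sin{\left(3 u \right)}}{10} - \frac{9 e^{- u} \cos{\left(3 u \right)}}{10}] = 3 e^{- u} \sin{\left(3 u \right)} = f(u).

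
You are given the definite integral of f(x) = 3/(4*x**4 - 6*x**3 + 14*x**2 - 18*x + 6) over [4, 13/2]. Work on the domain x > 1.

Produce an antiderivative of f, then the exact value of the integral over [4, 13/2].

Antiderivative: F(x) = (78*log(x - 1) - 96*log(x - 1/2) + 9*log(x**2 + 3) - 10*sqrt(3)*atan(sqrt(3)*x/3))/208; value = -6*log(6)/13 - 3*log(3)/8 - 9*log(19)/208 - 5*sqrt(3)*atan(13*sqrt(3)/6)/104 + 5*sqrt(3)*atan(4*sqrt(3)/3)/104 + 9*log(181/4)/208 + 6*log(7/2)/13 + 3*log(11/2)/8

Factor the denominator (2*(x - 1)*(2*x - 1)*(x**2 + 3)) and decompose: f = 3*(3*x - 5)/(104*(x**2 + 3)) - 12/(13*(2*x - 1)) + 3/(8*(x - 1)); each piece integrates to a log, atan, or power term.
F(x) = (78*log(x - 1) - 96*log(x - 1/2) + 9*log(x**2 + 3) - 10*sqrt(3)*atan(sqrt(3)*x/3))/208 is an antiderivative of f.
Check: d/dx[(78*log(x - 1) - 96*log(x - 1/2) + 9*log(x**2 + 3) - 10*sqrt(3)*atan(sqrt(3)*x/3))/208] = 3/(4*x**4 - 6*x**3 + 14*x**2 - 18*x + 6) = f(x).
F(13/2) = -6*log(6)/13 - 5*sqrt(3)*atan(13*sqrt(3)/6)/104 + 9*log(181/4)/208 + 3*log(11/2)/8; F(4) = -6*log(7/2)/13 - 5*sqrt(3)*atan(4*sqrt(3)/3)/104 + 9*log(19)/208 + 3*log(3)/8.
Integral = F(13/2) - F(4) = -6*log(6)/13 - 3*log(3)/8 - 9*log(19)/208 - 5*sqrt(3)*atan(13*sqrt(3)/6)/104 + 5*sqrt(3)*atan(4*sqrt(3)/3)/104 + 9*log(181/4)/208 + 6*log(7/2)/13 + 3*log(11/2)/8.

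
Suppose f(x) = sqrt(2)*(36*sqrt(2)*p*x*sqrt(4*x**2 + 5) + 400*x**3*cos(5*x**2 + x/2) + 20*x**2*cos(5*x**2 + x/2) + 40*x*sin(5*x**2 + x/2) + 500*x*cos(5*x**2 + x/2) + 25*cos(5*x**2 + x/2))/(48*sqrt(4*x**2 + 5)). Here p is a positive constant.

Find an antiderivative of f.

An antiderivative is F(x) = (18*p*x**2 + 5*sqrt(2)*sqrt(4*x**2 + 5)*sin(5*x**2 + x/2))/24.

Any candidate F(x) must reproduce f(x) exactly when differentiated.
Check: d/dx[(18*p*x**2 + 5*sqrt(2)*sqrt(4*x**2 + 5)*sin(5*x**2 + x/2))/24] = (72*p*x*sqrt(4*x**2 + 5) + 400*sqrt(2)*x**3*cos(5*x**2 + x/2) + 20*sqrt(2)*x**2*cos(5*x**2 + x/2) + 40*sqrt(2)*x*sin(5*x**2 + x/2) + 500*sqrt(2)*x*cos(5*x**2 + x/2) + 25*sqrt(2)*cos(5*x**2 + x/2))/(48*sqrt(4*x**2 + 5)), which equals f(x).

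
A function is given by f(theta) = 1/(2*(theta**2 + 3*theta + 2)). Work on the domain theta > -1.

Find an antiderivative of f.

An antiderivative is F(theta) = log(theta + 1)/2 - log(theta + 2)/2.

The denominator factors as 2*(theta + 1)*(theta + 2); partial fractions split f into directly integrable pieces: -1/(2*(theta + 2)) + 1/(2*(theta + 1)).
Check: d/dtheta[log(theta + 1)/2 - log(theta + 2)/2] = 1/(2*theta**2 + 6*theta + 4), which equals f(theta).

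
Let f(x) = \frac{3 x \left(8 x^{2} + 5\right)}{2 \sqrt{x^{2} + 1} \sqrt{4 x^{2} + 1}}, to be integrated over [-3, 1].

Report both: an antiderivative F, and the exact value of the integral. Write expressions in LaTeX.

Antiderivative: F(x) = \frac{3 \sqrt{x^{2} + 1} \sqrt{4 x^{2} + 1}}{2}; value = - \frac{3 \sqrt{370}}{2} + \frac{3 \sqrt{10}}{2}

f has the shape u'v + uv' for u = \frac{3 \sqrt{x^{2} + 1}}{2} and v = \sqrt{4 x^{2} + 1} — it is the derivative of the product u*v.
F(x) = \frac{3 \sqrt{x^{2} + 1} \sqrt{4 x^{2} + 1}}{2} is an antiderivative of f.
Check: d/dx[\frac{3 \sqrt{x^{2} + 1} \sqrt{4 x^{2} + 1}}{2}] = \frac{24 x^{3} + 15 x}{2 \sqrt{x^{2} + 1} \sqrt{4 x^{2} + 1}}, which equals f(x).
F(1) = \frac{3 \sqrt{10}}{2}; F(-3) = \frac{3 \sqrt{370}}{2}.
Integral = F(1) - F(-3) = - \frac{3 \sqrt{370}}{2} + \frac{3 \sqrt{10}}{2}.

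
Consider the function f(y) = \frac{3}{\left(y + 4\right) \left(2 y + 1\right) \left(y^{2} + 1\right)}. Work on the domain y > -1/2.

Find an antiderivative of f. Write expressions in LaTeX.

The denominator factors as \left(y + 4\right) \left(2 y + 1\right) \left(y^{2} + 1\right); partial fractions split f into directly integrable pieces: - \frac{3 \left(9 y - 2\right)}{85 \left(y^{2} + 1\right)} + \frac{24}{35 \left(2 y + 1\right)} - \frac{3}{119 \left(y + 4\right)}.
Check: d/dy[\frac{3 \left(136 \log{\left(y + \frac{1}{2} \right)} - 10 \log{\left(y + 4 \right)} - 63 \log{\left(y^{2} + 1 \right)} + 28 \operatorname{atan}{\left(y \right)}\right)}{1190}] = \frac{3}{2 y^{4} + 9 y^{3} + 6 y^{2} + 9 y + 4}, which equals f(y).

An antiderivative is F(y) = \frac{3 \left(136 \log{\left(y + \frac{1}{2} \right)} - 10 \log{\left(y + 4 \right)} - 63 \log{\left(y^{2} + 1 \right)} + 28 \operatorname{atan}{\left(y \right)}\right)}{1190}.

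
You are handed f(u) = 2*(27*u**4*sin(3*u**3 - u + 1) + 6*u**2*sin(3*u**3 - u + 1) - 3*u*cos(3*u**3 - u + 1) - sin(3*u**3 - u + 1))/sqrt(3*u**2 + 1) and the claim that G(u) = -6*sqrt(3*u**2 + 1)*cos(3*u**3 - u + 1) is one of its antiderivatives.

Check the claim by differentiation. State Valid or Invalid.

d/du[G] = (162*u**4*sin(3*u**3 - u + 1) + 36*u**2*sin(3*u**3 - u + 1) - 18*u*cos(3*u**3 - u + 1) - 6*sin(3*u**3 - u + 1))/sqrt(3*u**2 + 1)
d/du[G] - f(u) = (108*u**4*sin(3*u**3 - u + 1) + 24*u**2*sin(3*u**3 - u + 1) - 12*u*cos(3*u**3 - u + 1) - 4*sin(3*u**3 - u + 1))/sqrt(3*u**2 + 1) != 0.

Invalid: d/du[G] - f = (108*u**4*sin(3*u**3 - u + 1) + 24*u**2*sin(3*u**3 - u + 1) - 12*u*cos(3*u**3 - u + 1) - 4*sin(3*u**3 - u + 1))/sqrt(3*u**2 + 1), which is not 0.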